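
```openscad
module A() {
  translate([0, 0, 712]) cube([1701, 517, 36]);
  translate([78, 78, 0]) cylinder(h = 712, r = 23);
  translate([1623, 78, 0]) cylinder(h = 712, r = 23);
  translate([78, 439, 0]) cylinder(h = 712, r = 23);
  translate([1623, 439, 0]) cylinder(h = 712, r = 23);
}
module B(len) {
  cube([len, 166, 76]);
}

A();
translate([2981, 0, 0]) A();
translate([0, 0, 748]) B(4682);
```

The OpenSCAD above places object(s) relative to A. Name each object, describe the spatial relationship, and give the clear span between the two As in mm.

Second table starts at x = 2981; first ends at x = 1701; clear span = 2981 − 1701 = 1280 mm.

A is a table. B is a beam. A beam spans the tops of two tables. The clear span between the two tables is 1280 mm.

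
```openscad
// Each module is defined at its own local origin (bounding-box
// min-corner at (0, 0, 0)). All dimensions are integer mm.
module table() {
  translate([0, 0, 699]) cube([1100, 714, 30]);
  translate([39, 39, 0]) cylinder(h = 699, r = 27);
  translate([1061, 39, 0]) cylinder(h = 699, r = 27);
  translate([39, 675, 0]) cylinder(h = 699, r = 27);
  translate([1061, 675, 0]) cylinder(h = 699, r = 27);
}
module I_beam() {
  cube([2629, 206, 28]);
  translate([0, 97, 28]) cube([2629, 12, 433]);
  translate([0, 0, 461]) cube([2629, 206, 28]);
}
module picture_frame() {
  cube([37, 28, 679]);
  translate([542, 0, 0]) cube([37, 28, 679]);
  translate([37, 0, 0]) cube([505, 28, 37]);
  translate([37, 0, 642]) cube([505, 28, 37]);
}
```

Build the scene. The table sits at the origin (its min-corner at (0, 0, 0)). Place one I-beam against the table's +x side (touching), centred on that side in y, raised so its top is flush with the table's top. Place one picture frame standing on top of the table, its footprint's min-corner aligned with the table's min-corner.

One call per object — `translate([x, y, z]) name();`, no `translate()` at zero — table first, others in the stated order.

table();
translate([1100, 254, 240]) I_beam();
translate([0, 0, 729]) picture_frame();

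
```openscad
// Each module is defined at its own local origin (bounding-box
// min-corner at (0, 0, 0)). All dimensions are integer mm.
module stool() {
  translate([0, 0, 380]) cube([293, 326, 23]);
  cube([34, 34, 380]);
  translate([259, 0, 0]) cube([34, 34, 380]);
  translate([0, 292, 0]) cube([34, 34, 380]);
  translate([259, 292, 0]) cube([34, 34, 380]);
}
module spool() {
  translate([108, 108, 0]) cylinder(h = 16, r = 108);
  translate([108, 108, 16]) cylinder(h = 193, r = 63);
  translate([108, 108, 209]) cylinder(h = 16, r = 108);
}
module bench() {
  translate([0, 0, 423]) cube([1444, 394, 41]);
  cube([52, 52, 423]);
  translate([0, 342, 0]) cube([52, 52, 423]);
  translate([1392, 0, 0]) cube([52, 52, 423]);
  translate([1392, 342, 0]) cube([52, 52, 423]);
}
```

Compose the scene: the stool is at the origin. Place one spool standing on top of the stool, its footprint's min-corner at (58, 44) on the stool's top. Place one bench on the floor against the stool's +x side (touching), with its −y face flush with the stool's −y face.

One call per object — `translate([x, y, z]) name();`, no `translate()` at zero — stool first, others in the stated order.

stool();
translate([58, 44, 403]) spool();
translate([293, 0, 0]) bench();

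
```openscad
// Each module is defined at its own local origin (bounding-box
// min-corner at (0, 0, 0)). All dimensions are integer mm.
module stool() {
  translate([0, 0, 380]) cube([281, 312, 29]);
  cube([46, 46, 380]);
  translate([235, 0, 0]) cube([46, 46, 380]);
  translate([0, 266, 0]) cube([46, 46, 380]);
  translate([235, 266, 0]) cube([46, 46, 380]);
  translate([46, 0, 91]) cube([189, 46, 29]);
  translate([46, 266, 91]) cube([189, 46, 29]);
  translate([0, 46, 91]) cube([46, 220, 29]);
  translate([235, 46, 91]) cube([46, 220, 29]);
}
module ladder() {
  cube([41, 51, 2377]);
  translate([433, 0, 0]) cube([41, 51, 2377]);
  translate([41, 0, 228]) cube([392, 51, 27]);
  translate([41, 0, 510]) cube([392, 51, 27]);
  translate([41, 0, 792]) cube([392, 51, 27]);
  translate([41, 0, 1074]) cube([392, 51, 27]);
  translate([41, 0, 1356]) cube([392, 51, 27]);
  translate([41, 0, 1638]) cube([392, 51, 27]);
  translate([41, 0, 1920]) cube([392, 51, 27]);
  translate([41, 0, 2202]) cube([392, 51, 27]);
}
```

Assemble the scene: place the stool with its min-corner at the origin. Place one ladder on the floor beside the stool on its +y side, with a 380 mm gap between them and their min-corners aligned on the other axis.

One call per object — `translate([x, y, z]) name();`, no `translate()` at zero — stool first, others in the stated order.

stool();
translate([0, 692, 0]) ladder();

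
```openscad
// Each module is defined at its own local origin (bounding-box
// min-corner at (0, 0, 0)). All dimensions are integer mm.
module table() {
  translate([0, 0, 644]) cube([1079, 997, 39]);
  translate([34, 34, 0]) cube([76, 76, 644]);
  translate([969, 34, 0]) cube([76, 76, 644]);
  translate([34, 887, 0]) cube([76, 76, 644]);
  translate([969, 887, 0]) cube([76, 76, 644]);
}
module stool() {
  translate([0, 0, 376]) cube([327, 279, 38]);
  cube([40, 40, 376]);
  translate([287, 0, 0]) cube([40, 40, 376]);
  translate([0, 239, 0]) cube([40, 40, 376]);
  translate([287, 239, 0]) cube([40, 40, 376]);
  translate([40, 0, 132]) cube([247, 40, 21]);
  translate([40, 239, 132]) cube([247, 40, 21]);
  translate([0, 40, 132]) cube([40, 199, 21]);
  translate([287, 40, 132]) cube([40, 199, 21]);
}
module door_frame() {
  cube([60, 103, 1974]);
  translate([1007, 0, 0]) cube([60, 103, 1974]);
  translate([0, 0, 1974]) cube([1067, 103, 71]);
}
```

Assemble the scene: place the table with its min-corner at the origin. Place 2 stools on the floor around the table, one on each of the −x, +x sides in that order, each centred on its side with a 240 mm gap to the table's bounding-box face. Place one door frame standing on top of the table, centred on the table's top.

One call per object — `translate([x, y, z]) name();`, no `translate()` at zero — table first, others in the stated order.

table();
translate([-567, 359, 0]) stool();
translate([1319, 359, 0]) stool();
translate([6, 447, 683]) door_frame();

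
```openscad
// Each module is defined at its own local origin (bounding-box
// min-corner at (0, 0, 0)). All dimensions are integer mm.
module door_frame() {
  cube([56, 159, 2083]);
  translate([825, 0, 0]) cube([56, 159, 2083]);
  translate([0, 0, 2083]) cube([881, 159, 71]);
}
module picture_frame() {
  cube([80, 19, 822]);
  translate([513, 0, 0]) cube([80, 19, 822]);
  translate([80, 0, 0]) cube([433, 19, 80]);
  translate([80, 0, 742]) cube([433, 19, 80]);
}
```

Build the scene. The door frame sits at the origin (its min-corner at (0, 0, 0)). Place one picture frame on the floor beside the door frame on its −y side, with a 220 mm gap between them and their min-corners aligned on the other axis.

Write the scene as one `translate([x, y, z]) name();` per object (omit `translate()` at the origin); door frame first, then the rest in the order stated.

door_frame();
translate([0, -239, 0]) picture_frame();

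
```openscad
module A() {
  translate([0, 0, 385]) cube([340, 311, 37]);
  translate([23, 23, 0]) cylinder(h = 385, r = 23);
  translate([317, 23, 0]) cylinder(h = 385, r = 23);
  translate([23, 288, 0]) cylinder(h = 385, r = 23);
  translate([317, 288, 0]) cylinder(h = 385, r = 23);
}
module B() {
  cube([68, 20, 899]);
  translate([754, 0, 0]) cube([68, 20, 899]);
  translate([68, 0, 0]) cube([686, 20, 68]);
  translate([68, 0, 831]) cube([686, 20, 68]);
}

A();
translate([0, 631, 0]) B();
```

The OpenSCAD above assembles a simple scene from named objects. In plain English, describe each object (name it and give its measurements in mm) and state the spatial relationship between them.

A is a four-legged stool. The seat is a 340×311×37 mm slab whose top surface is at z = 422 mm; four round legs, each 46 mm in diameter, run from the floor (z = 0) to the underside of the seat, each leg's axis is inset half a diameter from the nearest pair of seat edges (so the leg's bounding box is flush with the corner).

B is a picture frame with a 686×763 mm rectangular opening (x by z) and a uniform 68 mm border on every side. Frame depth is 20 mm along y. It is built from two vertical stiles running the full outside height and two horizontal rails spanning the gap between the stiles.

The picture frame is on the floor beside the stool on its +y side.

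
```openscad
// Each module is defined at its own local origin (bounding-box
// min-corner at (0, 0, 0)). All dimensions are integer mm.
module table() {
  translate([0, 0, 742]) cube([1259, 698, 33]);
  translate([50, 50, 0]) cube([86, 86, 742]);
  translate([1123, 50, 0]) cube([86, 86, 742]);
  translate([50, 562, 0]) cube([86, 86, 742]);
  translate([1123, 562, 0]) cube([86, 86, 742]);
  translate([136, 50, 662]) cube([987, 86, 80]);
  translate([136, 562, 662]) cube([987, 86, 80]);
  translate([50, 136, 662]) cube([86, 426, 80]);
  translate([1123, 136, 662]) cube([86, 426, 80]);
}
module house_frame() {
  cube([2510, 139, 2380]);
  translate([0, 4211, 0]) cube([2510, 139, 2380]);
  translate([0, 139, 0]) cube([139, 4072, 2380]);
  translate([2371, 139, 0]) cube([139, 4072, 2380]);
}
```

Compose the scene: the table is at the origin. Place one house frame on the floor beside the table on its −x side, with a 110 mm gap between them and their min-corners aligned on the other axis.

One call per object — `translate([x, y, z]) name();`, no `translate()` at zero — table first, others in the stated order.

table();
translate([-2620, 0, 0]) house_frame();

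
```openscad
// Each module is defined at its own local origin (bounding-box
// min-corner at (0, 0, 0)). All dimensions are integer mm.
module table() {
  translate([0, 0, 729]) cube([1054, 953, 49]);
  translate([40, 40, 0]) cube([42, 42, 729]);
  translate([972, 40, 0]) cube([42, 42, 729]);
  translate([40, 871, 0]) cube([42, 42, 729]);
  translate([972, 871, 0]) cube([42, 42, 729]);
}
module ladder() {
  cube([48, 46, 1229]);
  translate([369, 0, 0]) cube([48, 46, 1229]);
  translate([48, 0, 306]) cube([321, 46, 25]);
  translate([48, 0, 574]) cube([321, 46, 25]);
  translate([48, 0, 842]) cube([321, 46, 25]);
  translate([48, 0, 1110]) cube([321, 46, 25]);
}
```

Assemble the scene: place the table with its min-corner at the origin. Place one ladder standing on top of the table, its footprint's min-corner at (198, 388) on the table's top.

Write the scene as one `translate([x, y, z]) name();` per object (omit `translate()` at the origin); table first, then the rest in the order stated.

table();
translate([198, 388, 778]) ladder();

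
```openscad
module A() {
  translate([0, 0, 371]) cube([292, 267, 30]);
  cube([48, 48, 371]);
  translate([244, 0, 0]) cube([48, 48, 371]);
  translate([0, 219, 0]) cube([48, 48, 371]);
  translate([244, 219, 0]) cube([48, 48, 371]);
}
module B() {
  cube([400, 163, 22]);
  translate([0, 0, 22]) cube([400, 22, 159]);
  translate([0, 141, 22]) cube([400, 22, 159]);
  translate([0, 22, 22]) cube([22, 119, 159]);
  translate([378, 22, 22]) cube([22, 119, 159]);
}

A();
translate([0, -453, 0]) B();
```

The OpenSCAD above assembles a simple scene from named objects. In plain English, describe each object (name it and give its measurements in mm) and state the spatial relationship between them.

A is a four-legged stool. The seat is 292×267 mm, 30 mm thick, top at z = 401 mm. It stands on four square legs, each 48×48 mm in cross-section, from z = 0 to the seat underside, each flush with a corner of the seat.

B is an open storage box with external size 400×163×181 mm and wall thickness 22 mm (the base is also 22 mm thick). The base covers the whole footprint; the four walls stand on the base, with the y-facing walls full-width and the x-facing walls fitting between their inner faces.

The open box is on the floor beside the stool on its −y side.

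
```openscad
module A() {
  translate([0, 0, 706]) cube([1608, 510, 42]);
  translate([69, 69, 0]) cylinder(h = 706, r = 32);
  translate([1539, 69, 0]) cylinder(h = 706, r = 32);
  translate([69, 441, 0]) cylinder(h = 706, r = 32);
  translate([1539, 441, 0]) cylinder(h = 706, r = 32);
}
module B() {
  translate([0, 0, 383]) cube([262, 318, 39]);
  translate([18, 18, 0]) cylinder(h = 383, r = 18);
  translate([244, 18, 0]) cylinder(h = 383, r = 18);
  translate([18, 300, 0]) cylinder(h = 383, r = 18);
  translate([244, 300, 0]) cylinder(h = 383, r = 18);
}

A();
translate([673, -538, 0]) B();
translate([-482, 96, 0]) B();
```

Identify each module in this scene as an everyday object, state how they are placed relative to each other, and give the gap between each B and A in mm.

Each stool's nearest face is 220 mm from the table's bounding box.

A is a table. B is a stool. Two stools sit around the table at the −y, −x sides. The gap between each stool and the table is 220 mm.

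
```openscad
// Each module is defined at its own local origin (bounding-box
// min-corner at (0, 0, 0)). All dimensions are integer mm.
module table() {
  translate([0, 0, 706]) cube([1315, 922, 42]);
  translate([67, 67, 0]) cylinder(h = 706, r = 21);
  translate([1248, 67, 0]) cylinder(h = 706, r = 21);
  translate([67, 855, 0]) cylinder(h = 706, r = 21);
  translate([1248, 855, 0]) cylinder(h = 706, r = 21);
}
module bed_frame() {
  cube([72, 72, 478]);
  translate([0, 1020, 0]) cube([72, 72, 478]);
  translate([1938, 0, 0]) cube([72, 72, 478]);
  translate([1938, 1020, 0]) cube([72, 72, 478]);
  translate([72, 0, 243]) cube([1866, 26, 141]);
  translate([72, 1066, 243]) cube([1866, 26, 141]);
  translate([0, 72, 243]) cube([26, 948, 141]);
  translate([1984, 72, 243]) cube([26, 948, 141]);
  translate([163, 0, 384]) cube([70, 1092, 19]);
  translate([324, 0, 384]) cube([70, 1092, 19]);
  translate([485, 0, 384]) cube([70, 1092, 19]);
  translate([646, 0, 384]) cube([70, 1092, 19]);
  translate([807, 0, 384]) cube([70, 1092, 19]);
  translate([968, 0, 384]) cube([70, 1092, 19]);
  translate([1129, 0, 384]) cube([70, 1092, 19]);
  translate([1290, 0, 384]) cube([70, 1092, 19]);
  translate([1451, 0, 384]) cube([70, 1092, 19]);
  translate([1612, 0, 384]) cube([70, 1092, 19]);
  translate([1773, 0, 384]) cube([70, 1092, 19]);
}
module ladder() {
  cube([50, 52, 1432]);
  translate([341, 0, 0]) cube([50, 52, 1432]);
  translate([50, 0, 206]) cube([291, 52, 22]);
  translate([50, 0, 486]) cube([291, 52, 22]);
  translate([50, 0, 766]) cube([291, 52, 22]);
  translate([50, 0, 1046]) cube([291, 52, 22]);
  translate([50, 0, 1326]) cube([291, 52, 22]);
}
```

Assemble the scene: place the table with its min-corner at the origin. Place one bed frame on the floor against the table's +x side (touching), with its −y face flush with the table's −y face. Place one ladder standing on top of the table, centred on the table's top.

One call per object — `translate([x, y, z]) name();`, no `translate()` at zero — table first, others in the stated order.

table();
translate([1315, 0, 0]) bed_frame();
translate([462, 435, 748]) ladder();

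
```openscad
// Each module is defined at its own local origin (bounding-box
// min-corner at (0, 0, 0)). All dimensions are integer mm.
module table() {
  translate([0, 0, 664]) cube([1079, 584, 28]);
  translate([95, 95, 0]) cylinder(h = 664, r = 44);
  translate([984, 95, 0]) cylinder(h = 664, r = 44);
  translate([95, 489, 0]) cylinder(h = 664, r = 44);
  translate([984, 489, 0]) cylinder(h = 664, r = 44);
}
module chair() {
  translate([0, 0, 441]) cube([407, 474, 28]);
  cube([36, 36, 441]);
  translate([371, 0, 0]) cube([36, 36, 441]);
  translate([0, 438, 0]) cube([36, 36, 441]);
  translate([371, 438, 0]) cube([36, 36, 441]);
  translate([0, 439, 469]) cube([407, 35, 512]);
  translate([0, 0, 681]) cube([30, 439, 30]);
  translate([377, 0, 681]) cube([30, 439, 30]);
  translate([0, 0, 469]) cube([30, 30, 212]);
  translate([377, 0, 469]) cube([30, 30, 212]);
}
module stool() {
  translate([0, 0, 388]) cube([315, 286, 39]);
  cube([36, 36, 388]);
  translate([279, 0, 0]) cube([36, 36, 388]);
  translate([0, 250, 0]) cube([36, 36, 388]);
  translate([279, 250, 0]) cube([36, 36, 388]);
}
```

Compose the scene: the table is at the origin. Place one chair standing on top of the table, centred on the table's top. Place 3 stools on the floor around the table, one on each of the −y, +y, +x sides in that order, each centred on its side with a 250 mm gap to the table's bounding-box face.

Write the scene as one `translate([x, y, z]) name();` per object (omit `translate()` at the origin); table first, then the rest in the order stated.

table();
translate([336, 55, 692]) chair();
translate([382, -536, 0]) stool();
translate([382, 834, 0]) stool();
translate([1329, 149, 0]) stool();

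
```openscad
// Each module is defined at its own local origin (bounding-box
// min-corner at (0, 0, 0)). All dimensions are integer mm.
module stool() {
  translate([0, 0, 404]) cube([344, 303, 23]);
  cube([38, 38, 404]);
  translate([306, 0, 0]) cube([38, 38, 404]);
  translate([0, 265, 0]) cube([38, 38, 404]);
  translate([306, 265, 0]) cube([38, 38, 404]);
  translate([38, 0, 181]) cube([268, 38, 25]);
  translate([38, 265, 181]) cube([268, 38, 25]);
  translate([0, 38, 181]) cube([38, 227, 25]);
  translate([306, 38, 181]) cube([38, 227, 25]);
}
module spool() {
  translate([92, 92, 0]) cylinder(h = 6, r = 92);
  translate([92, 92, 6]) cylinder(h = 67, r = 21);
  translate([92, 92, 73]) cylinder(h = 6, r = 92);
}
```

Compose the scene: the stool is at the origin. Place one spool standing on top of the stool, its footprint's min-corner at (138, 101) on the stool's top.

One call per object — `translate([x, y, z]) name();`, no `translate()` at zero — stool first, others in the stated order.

stool();
translate([138, 101, 427]) spool();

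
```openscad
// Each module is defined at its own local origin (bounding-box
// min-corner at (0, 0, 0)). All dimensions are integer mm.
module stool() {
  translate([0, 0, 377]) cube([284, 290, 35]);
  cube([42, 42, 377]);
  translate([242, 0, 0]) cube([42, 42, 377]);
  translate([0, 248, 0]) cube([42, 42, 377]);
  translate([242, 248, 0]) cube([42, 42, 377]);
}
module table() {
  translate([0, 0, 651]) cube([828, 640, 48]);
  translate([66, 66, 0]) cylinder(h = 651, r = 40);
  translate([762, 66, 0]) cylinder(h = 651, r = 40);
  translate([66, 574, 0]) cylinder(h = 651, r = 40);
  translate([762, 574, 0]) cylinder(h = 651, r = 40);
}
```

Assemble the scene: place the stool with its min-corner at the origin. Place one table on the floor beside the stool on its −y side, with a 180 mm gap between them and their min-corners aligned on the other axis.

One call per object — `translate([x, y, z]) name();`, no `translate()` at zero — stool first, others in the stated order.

stool();
translate([0, -820, 0]) table();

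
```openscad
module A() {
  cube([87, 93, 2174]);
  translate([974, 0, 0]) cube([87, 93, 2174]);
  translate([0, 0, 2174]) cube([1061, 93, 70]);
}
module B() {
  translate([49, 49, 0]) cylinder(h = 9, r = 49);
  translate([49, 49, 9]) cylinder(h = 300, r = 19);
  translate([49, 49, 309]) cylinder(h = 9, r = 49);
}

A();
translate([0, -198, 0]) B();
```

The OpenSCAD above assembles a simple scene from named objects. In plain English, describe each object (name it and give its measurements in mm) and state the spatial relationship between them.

A is a door frame. The clear opening is 887 mm wide and 2174 mm high. Two 87 mm wide jambs, 93 mm deep, stand either side of the opening from the floor to the top of the opening. A 70 mm thick head sits across the top of both jambs, spanning the full outside width of the frame.

B is a spool: two coaxial disc flanges of radius 49 mm and thickness 9 mm, joined by a core cylinder of radius 19 mm and height 300 mm. The lower flange rests on z = 0 and the three cylinders share a vertical axis.

The spool is on the floor beside the door frame on its −y side.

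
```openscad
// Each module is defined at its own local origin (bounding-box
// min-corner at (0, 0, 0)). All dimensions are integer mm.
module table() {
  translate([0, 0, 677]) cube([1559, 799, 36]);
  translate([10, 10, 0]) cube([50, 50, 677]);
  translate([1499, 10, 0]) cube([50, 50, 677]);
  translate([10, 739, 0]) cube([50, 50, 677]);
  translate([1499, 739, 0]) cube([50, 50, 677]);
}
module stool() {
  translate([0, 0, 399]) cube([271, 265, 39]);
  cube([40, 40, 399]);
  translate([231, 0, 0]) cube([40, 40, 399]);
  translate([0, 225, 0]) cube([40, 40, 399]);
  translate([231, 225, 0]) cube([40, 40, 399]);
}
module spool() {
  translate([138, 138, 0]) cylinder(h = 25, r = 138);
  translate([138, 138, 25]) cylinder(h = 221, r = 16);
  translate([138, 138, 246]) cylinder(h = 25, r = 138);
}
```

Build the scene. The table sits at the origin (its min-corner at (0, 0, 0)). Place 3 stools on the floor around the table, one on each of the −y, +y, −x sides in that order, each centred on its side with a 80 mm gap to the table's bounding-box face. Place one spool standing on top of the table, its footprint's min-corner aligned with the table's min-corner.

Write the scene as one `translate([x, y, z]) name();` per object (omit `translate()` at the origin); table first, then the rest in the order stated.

table();
translate([644, -345, 0]) stool();
translate([644, 879, 0]) stool();
translate([-351, 267, 0]) stool();
translate([0, 0, 713]) spool();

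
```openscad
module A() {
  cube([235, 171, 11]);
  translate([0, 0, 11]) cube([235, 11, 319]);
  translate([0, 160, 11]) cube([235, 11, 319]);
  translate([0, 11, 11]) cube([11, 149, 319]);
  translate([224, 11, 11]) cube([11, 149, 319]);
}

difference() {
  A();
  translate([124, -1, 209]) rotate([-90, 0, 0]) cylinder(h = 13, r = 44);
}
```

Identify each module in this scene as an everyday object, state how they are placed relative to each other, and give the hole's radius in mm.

The subtracted cylinder has r = 44 mm.

A is an open box. The open box has a circular hole through its front wall. The hole's radius is 44 mm.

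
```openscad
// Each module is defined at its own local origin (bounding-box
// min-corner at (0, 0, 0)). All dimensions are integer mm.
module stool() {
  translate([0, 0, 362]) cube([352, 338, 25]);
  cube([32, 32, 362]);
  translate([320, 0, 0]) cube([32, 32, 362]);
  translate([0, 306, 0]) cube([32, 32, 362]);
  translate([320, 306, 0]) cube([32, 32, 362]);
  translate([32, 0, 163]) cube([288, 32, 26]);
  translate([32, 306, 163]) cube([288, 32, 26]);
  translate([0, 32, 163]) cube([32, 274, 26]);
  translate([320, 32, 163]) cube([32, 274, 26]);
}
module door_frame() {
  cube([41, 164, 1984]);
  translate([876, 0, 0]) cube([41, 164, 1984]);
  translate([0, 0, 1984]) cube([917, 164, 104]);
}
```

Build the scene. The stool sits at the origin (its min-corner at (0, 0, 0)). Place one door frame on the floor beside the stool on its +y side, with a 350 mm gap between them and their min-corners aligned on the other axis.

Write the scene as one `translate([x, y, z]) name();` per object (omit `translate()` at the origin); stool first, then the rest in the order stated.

stool();
translate([0, 688, 0]) door_frame();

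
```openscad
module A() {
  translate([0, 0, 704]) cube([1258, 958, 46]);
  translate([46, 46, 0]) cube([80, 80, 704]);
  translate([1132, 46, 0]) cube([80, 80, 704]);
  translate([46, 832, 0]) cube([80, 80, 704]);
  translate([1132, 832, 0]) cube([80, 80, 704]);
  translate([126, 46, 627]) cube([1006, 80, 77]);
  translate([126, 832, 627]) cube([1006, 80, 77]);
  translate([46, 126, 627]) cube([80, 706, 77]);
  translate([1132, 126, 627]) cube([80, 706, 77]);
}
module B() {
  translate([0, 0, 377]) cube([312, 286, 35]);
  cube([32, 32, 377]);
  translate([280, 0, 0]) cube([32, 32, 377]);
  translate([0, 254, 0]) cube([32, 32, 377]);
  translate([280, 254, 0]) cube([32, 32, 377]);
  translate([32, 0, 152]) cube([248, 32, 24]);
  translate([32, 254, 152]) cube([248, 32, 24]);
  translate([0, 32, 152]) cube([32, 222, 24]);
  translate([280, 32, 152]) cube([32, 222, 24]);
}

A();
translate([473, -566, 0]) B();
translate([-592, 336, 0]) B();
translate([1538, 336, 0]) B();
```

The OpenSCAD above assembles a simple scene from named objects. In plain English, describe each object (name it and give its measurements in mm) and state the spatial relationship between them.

A is a table with a 1258×958 mm rectangular top, 46 mm thick, top surface at z = 750 mm, supported by four 80×80 mm square legs, each inset 46 mm from the nearest pair of top edges, running from the floor. Four apron rails, 80 mm thick and 77 mm tall, run between adjacent legs with their top edges flush with the underside of the top and their outer faces flush with the legs' outer faces.

B is a four-legged stool. The seat is 312×286 mm, 35 mm thick, top at z = 412 mm. It stands on four square legs, each 32×32 mm in cross-section, from z = 0 to the seat underside, each flush with a corner of the seat. Four stretchers, 32 mm wide and 24 mm tall, connect adjacent legs with their undersides at z = 152 mm, each running between the inner faces of the legs it joins and aligned with the legs' outer faces on the other axis.

Three stools sit around the table at the −y, −x, +x sides.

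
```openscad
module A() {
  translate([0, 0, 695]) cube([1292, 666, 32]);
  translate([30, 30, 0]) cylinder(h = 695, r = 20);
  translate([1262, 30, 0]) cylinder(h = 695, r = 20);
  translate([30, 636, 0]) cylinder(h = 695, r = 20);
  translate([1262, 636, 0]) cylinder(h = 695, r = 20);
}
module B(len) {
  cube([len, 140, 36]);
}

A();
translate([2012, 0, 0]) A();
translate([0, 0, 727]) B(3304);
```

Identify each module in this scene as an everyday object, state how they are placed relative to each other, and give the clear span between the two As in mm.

A is a table. B is a beam. A beam spans the tops of two tables. The clear span between the two tables is 720 mm.

Second table starts at x = 2012; first ends at x = 1292; clear span = 2012 − 1292 = 720 mm.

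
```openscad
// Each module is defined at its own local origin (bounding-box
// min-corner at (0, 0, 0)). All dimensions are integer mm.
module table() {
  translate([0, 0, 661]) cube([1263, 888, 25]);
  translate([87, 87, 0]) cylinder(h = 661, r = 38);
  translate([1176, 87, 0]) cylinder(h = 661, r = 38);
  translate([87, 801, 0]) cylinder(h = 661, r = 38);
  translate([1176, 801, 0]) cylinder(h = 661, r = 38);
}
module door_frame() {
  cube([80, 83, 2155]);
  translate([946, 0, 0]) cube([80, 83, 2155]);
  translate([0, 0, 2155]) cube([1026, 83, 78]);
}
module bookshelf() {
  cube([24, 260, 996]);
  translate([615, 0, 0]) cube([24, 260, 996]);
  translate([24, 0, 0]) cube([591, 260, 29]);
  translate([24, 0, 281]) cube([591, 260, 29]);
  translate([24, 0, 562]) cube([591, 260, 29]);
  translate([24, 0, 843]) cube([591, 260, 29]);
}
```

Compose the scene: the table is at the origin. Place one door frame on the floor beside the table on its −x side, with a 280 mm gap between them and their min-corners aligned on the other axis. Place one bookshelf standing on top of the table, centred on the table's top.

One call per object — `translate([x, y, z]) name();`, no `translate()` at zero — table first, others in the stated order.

table();
translate([-1306, 0, 0]) door_frame();
translate([312, 314, 686]) bookshelf();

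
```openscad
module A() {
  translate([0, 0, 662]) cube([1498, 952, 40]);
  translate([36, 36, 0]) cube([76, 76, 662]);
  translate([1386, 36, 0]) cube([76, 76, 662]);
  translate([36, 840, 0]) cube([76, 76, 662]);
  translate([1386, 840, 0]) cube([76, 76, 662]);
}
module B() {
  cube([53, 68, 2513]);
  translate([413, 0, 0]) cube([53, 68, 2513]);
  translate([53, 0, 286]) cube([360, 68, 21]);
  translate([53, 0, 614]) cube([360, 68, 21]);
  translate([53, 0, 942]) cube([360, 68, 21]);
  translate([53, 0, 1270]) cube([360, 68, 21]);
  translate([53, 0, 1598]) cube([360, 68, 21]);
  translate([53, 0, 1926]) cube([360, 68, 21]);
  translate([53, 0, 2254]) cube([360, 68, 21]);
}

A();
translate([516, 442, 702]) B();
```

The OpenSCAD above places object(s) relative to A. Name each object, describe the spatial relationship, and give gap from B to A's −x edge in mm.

The ladder's min-x is at 516; the table's min-x is 0; gap = 516 mm.

A is a table. B is a ladder. The ladder is on top of the table, centred. The gap from the ladder to the table's −x edge is 516 mm.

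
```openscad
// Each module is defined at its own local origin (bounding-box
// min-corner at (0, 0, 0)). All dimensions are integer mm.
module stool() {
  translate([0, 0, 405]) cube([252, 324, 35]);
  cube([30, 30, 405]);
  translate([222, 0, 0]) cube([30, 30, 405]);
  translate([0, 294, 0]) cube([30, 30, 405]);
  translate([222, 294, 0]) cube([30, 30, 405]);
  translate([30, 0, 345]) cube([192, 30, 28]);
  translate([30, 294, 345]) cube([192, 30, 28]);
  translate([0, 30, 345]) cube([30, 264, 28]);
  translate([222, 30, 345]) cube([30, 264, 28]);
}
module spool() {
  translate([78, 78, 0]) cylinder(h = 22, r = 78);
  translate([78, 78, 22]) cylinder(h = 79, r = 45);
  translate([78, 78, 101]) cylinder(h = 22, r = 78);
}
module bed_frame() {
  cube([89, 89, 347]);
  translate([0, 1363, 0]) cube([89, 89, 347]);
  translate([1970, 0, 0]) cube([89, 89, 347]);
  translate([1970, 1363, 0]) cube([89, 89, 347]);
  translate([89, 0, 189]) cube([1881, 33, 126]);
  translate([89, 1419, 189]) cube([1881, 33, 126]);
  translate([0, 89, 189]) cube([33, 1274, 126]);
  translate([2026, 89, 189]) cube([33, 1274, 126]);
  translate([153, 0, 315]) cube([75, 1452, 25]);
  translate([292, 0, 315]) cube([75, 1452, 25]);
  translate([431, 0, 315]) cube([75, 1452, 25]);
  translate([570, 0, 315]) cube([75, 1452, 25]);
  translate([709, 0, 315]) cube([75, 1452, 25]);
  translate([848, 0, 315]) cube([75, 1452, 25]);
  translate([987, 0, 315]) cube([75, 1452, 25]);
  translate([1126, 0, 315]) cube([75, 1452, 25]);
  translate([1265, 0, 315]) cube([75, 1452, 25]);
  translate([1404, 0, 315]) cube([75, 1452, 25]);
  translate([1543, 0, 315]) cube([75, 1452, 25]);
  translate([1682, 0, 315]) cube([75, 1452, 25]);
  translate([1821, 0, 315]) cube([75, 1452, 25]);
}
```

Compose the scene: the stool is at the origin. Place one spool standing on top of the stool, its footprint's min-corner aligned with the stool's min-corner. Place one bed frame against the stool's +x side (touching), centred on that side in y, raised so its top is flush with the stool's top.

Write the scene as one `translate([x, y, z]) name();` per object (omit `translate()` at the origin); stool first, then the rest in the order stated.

stool();
translate([0, 0, 440]) spool();
translate([252, -564, 93]) bed_frame();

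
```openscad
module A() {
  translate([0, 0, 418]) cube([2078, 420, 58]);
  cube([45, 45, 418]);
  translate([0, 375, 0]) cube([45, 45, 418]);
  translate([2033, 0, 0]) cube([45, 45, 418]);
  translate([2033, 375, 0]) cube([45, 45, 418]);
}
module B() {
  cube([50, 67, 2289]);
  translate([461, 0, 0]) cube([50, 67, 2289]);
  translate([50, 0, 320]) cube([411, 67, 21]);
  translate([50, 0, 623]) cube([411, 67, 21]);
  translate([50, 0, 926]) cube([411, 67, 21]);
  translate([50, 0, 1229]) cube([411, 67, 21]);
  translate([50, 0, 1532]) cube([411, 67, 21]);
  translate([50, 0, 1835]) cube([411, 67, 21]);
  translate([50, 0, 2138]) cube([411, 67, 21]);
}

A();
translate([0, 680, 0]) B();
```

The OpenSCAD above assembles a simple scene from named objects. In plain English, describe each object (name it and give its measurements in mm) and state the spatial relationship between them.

A is a bench: a 2078×420 mm seat slab, 58 mm thick, top at z = 476 mm, on four 45×45 mm square legs flush with the seat corners and standing on z = 0.

B is a wooden ladder with two side rails of 50×67 mm section and 2289 mm height, set 511 mm apart overall. Between them run 7 rectangular rungs (67 mm deep, 21 mm thick), front faces flush with the rails' −y face. The bottom of the first rung is 320 mm above the floor and each subsequent rung is 303 mm higher than the one below.

The ladder is on the floor beside the bench on its +y side.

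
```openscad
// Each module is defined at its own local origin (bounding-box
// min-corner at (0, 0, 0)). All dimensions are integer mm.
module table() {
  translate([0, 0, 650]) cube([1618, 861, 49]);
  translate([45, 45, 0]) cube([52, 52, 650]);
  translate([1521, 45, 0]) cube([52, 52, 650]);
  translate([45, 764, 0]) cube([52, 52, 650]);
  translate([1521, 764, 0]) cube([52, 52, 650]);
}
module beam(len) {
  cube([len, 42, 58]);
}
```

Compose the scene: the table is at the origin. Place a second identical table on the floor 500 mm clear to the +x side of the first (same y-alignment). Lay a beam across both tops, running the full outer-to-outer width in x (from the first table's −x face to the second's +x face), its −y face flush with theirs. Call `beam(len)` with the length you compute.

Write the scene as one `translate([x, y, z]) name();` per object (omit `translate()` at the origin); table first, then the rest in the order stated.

table();
translate([2118, 0, 0]) table();
translate([0, 0, 699]) beam(3736);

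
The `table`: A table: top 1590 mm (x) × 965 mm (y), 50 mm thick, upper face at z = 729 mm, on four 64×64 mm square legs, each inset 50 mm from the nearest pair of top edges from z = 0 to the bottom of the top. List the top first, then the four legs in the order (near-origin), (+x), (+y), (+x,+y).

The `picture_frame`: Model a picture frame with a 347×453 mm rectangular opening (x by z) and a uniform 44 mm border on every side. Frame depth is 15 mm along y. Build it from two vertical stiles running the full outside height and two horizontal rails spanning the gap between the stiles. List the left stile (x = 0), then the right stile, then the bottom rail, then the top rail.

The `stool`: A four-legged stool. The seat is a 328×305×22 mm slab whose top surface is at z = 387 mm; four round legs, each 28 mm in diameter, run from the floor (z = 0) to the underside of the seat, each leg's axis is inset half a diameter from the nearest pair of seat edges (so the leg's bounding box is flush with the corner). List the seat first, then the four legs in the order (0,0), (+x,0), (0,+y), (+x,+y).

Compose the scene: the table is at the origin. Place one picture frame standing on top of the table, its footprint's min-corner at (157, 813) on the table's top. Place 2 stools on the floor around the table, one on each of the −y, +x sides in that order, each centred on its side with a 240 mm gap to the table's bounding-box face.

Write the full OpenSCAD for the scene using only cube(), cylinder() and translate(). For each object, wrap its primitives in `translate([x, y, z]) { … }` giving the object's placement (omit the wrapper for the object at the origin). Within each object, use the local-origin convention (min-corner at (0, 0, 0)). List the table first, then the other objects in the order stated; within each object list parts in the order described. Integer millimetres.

translate([0, 0, 679]) cube([1590, 965, 50]);
translate([50, 50, 0]) cube([64, 64, 679]);
translate([1476, 50, 0]) cube([64, 64, 679]);
translate([50, 851, 0]) cube([64, 64, 679]);
translate([1476, 851, 0]) cube([64, 64, 679]);
translate([157, 813, 729]) {
  cube([44, 15, 541]);
  translate([391, 0, 0]) cube([44, 15, 541]);
  translate([44, 0, 0]) cube([347, 15, 44]);
  translate([44, 0, 497]) cube([347, 15, 44]);
}
translate([631, -545, 0]) {
  translate([0, 0, 365]) cube([328, 305, 22]);
  translate([14, 14, 0]) cylinder(h = 365, r = 14);
  translate([314, 14, 0]) cylinder(h = 365, r = 14);
  translate([14, 291, 0]) cylinder(h = 365, r = 14);
  translate([314, 291, 0]) cylinder(h = 365, r = 14);
}
translate([1830, 330, 0]) {
  translate([0, 0, 365]) cube([328, 305, 22]);
  translate([14, 14, 0]) cylinder(h = 365, r = 14);
  translate([314, 14, 0]) cylinder(h = 365, r = 14);
  translate([14, 291, 0]) cylinder(h = 365, r = 14);
  translate([314, 291, 0]) cylinder(h = 365, r = 14);
}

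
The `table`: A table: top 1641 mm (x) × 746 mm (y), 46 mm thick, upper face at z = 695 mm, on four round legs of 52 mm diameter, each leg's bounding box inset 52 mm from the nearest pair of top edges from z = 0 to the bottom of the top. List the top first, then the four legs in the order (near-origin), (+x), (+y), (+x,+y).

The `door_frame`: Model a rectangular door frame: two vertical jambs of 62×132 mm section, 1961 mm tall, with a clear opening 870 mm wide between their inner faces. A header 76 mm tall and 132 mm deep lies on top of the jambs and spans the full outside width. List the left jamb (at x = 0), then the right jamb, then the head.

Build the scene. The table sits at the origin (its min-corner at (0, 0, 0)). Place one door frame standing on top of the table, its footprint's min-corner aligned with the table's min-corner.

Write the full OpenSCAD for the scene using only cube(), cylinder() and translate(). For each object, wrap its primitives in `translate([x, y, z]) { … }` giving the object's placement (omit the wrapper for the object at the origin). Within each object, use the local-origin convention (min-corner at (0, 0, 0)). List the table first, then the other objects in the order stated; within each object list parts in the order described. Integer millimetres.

translate([0, 0, 649]) cube([1641, 746, 46]);
translate([78, 78, 0]) cylinder(h = 649, r = 26);
translate([1563, 78, 0]) cylinder(h = 649, r = 26);
translate([78, 668, 0]) cylinder(h = 649, r = 26);
translate([1563, 668, 0]) cylinder(h = 649, r = 26);
translate([0, 0, 695]) {
  cube([62, 132, 1961]);
  translate([932, 0, 0]) cube([62, 132, 1961]);
  translate([0, 0, 1961]) cube([994, 132, 76]);
}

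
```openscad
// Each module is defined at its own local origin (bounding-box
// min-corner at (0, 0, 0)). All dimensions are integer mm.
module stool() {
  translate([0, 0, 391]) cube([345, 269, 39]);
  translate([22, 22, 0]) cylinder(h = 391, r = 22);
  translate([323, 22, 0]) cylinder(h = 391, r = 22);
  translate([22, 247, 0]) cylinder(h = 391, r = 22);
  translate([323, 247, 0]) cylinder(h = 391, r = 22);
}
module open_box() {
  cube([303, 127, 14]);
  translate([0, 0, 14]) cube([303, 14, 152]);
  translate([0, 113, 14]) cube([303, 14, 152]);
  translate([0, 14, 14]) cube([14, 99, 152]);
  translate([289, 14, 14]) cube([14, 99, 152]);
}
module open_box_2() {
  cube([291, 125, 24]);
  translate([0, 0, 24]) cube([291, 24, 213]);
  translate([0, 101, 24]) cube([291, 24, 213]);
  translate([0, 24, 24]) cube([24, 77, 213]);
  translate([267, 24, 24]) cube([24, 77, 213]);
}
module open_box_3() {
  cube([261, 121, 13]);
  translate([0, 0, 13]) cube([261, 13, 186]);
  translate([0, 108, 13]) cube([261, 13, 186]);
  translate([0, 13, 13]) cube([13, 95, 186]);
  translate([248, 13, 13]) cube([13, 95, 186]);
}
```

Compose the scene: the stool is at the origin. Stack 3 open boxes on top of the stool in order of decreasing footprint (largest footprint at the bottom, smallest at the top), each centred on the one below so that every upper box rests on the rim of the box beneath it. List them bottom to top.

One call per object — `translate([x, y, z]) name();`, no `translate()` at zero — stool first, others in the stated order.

stool();
translate([21, 71, 430]) open_box();
translate([27, 72, 596]) open_box_2();
translate([42, 74, 833]) open_box_3();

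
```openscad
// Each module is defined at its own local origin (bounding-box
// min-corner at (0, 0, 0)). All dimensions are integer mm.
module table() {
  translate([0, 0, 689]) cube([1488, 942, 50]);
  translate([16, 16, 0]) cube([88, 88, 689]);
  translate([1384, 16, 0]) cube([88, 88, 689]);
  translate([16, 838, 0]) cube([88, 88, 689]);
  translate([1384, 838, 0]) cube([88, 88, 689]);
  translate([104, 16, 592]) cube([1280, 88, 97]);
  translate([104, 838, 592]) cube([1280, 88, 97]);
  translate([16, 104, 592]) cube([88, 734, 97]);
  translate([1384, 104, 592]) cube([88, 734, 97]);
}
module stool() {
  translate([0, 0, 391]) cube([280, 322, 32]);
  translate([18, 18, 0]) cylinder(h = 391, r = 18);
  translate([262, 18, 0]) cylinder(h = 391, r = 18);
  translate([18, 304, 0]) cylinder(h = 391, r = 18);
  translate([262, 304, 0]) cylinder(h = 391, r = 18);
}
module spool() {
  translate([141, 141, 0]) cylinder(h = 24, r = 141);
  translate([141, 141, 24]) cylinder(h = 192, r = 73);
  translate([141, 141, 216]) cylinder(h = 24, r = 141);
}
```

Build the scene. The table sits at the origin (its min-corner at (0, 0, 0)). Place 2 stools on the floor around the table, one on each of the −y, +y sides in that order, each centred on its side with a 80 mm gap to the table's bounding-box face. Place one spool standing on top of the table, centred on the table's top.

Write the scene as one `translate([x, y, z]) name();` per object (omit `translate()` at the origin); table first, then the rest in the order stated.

table();
translate([604, -402, 0]) stool();
translate([604, 1022, 0]) stool();
translate([603, 330, 739]) spool();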